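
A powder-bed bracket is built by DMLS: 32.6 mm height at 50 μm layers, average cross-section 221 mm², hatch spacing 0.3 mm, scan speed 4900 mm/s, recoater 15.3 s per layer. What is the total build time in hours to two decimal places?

2.80 hours

Layers = ⌈32.6/0.05⌉ = 652.
Scan path per layer: 221 / 0.3 → 736.7 mm.
Scan time per layer = 736.7 / 4900, so 0.1503 s.
Time per layer = 0.1503 + 15.3, so 15.4503 s.
Total: 652 × 15.4503 s = 10073.5956 s → 2.80 hours.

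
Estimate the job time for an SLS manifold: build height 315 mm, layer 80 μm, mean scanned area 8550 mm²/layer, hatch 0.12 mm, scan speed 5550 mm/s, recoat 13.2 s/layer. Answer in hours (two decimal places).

28.48 hours

Number of layers: 315 / 0.08 → 3938 (rounded up).
Scan path per layer = 8550 / 0.12 = 71250 mm.
Scan time per layer = 71250 / 5550 = 12.8378 s.
Time per layer = 12.8378 + 13.2, so 26.0378 s.
3938 layers × 26.0378 s/layer = 102536.8564 s, i.e. 28.48 hours.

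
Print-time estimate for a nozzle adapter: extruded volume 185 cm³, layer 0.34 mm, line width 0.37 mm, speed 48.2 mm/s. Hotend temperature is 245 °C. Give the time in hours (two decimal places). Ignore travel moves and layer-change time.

Line area: 0.34 × 0.37 → 0.1258 mm².
Toolpath length = 185 cm³ / 0.1258 mm² = 185000 / 0.1258 = 1470588.2 mm.
Print-move time = 1470588.2 / 48.2, so 30510.1 s.
That's 30510.1 s → 8.48 hours.

8.48 hours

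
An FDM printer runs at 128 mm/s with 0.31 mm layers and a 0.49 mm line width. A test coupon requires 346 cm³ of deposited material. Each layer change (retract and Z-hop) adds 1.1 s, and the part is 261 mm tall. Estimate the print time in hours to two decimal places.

5.20 hours

Extrusion cross-section: 0.31 × 0.49 → 0.1519 mm².
Total extruded path = 346000/0.1519 = 2277814.4 mm.
Extrusion time = 2277814.4 / 128, so 17795.4 s.
Number of layers: 261 / 0.31 → 842 (rounded up).
Z-hop total: 842 × 1.1 → 926.2 s.
Altogether 17795.4 + 926.2 = 18721.6 s, i.e. 5.20 hours.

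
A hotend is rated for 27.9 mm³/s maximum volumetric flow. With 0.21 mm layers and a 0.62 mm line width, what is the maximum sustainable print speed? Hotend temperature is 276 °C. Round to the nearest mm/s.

Bead cross-section = 0.21 × 0.62, so 0.1302 mm².
v_max = Q/A = 27.9/0.1302 = 214.29 mm/s → 214 mm/s.

214 mm/s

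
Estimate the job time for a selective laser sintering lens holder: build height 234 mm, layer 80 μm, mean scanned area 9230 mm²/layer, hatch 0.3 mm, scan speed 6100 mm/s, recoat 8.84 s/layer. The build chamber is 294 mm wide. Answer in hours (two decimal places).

Layer count = ceil(234 / 0.08) = 2925.
Hatch length per layer = 9230 / 0.3, so 30766.7 mm.
Per-layer scan time: 30766.7 / 6100 → 5.0437 s.
Layer cycle: 5.0437 + 8.84 → 13.8837 s.
Total: 2925 × 13.8837 s = 40609.8225 s → 11.28 hours.

11.28 hours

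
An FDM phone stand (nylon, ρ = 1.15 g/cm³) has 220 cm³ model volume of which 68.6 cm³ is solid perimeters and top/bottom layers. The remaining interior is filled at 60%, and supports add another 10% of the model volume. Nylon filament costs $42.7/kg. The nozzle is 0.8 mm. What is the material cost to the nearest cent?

Infill region = 220 − 68.6 = 151.4 cm³.
Infill volume: 0.60 × 151.4 → 90.84 cm³.
Support: 0.10 × 220 → 22 cm³.
Deposited volume = 68.6 + 90.84 + 22, so 181.44 cm³.
Mass = 181.44 × 1.15 = 208.656 g.
At $42.7/kg: 208.656/1000 × 42.7 = $8.91.

$8.91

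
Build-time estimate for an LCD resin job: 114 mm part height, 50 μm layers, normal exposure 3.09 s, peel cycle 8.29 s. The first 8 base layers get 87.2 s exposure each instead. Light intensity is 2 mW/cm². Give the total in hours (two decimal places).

Layer count = ceil(114 / 0.05) = 2280.
Burn-in layers = 8 × (87.2 + 8.29) = 763.92 s.
Normal layers = 2272 × (3.09 + 8.29) = 25855.36 s.
Sum: 763.92 + 25855.36 = 26619.28 s → 7.39 hours.

7.39 hours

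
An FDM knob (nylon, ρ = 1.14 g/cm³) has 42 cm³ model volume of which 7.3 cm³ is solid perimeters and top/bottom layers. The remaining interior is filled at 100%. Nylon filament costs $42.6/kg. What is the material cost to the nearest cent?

Volume inside the shell = 42 − 7.3, so 34.7 cm³.
Infill deposited = 1.00 × 34.7 = 34.7 cm³.
Total printed volume = 7.3 + 34.7, so 42 cm³.
Mass: 42 × 1.14 → 47.88 g.
At $42.6/kg: 47.88/1000 × 42.6 = $2.04.

$2.04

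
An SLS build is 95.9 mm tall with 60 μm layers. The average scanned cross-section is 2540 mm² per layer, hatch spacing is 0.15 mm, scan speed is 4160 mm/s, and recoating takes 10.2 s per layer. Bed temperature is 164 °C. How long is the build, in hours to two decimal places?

Number of layers: 95.9 / 0.06 → 1599 (rounded up).
Hatch length per layer = 2540 / 0.15, so 16933.3 mm.
Per-layer scan time = 16933.3 / 4160, so 4.0705 s.
Per-layer time: 4.0705 + 10.2 → 14.2705 s.
Build time = 1599 × 14.2705 = 22818.5295 s = 6.34 hours.

6.34 hours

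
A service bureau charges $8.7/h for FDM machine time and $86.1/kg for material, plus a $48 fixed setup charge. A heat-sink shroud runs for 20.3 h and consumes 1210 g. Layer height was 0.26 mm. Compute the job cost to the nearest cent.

Machine-time cost = 8.7 × 20.3 = $176.61.
Material charge = 86.1 × 1210/1000, so $104.181.
Total = 176.61 + 104.181 + 48 = 328.791 ≈ $328.79.

$328.79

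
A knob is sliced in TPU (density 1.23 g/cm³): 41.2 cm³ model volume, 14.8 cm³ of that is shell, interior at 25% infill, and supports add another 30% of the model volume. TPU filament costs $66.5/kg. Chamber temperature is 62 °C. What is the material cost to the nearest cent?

$2.76

Volume inside the shell = 41.2 − 14.8 = 26.4 cm³.
Infill deposited = 0.25 × 26.4 = 6.6 cm³.
Support = 0.30 × 41.2, so 12.36 cm³.
Total extruded: 14.8 + 6.6 + 12.36 → 33.76 cm³.
Mass = 33.76 × 1.23 = 41.5248 g.
At $66.5/kg: 41.5248/1000 × 66.5 = $2.76.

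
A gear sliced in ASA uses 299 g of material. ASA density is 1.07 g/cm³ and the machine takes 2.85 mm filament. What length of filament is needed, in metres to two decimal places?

43.80 m

Volume = 299 g / 1.07 g·cm⁻³ = 279.4393 cm³ = 279439.3 mm³.
Filament cross-section = π × (2.85/2)² = 6.3794 mm².
L = V/A = 279439.3/6.3794 = 43803.38 mm → 43.80 m.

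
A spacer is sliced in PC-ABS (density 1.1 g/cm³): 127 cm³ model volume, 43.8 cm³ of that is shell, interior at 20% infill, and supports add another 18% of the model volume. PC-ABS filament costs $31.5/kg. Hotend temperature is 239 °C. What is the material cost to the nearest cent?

Interior volume = 127 − 43.8 = 83.2 cm³.
Infill volume = 0.20 × 83.2 = 16.64 cm³.
Support = 0.18 × 127, so 22.86 cm³.
Deposited volume: 43.8 + 16.64 + 22.86 → 83.3 cm³.
Mass: 83.3 × 1.1 → 91.63 g.
Cost = 91.63 g / 1000 × $31.5/kg = $2.89.

$2.89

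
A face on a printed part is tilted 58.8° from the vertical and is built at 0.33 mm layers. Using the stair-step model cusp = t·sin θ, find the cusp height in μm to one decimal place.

sin(58.8°) = 0.8554, so cusp = 0.33 × 0.8554 = 0.282282 mm → 282.3 μm.

282.3 μm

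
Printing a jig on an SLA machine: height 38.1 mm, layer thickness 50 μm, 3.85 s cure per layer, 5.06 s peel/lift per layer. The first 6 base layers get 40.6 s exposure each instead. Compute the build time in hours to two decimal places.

1.95 hours

Number of layers: 38.1 / 0.05 → 762 (rounded up).
Burn-in layers = 6 × (40.6 + 5.06) = 273.96 s.
Regular layers: 756 × (3.85 + 5.06) → 6735.96 s.
Sum: 273.96 + 6735.96 = 7009.92 s → 1.95 hours.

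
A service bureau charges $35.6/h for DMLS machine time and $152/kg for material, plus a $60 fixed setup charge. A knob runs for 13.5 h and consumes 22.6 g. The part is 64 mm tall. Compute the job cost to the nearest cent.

Machine-time cost: 35.6 × 13.5 → $480.60.
Material cost = 152 × 22.6/1000 = $3.4352.
Total = 480.60 + 3.4352 + 60 = 544.0352 ≈ $544.04.

$544.04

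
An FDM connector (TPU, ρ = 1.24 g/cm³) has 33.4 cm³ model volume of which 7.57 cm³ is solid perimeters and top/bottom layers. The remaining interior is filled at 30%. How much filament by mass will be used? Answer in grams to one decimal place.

19.0 g

Interior volume: 33.4 − 7.57 → 25.83 cm³.
Infill deposited = 0.30 × 25.83, so 7.749 cm³.
Total extruded = 7.57 + 7.749 = 15.319 cm³.
Mass = 15.319 × 1.24 = 18.99556 g.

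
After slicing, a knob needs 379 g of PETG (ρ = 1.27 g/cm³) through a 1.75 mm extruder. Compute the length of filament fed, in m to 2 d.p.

124.07 m

Volume = 379 g / 1.27 g·cm⁻³ = 298.4252 cm³ = 298425.2 mm³.
A = π r² = π × 0.875² = 2.4053 mm².
L = V/A = 298425.2/2.4053 = 124069.85 mm → 124.07 m.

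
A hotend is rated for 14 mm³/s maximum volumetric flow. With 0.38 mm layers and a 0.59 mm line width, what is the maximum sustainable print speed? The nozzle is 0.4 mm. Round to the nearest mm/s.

Extrusion cross-section = 0.38 × 0.59, so 0.2242 mm².
v_max = Q/A = 14/0.2242 = 62.44 mm/s → 62 mm/s.

62 mm/s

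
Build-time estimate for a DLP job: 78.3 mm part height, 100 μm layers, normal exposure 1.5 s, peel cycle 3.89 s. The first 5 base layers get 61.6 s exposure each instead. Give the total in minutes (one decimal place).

Number of layers: 78.3 / 0.1 → 783 (rounded up).
Base layers: 5 × (61.6 + 3.89) → 327.45 s.
Normal layers = 778 × (1.5 + 3.89) = 4193.42 s.
Sum: 327.45 + 4193.42 = 4520.87 s → 75.3 minutes.

75.3 minutes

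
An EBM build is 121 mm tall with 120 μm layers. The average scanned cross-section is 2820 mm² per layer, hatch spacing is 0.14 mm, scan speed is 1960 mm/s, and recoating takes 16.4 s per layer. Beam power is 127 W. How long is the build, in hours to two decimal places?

7.48 hours

Layer count = ceil(121 / 0.12) = 1009.
Hatch length per layer = 2820 / 0.14 = 20142.9 mm.
Per-layer scan time = 20142.9 / 1960 = 10.277 s.
Time per layer = 10.277 + 16.4, so 26.677 s.
1009 layers × 26.677 s/layer = 26917.093 s, i.e. 7.48 hours.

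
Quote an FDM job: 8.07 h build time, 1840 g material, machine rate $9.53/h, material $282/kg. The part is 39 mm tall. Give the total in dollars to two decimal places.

$595.79

Time charge: 9.53 × 8.07 → $76.9071.
Material charge = 282 × 1840/1000, so $518.88.
Job cost: 76.9071 + 518.88 = 595.7871 ≈ $595.79.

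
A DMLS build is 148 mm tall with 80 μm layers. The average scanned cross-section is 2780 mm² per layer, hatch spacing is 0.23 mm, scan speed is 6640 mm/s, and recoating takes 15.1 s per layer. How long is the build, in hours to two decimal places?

8.70 hours

Number of layers: 148 / 0.08 → 1850 (rounded up).
Per-layer scan distance: 2780 / 0.23 → 12087 mm.
Laser time per layer = 12087 / 6640, so 1.8203 s.
Per-layer time = 1.8203 + 15.1, so 16.9203 s.
Total: 1850 × 16.9203 s = 31302.555 s → 8.70 hours.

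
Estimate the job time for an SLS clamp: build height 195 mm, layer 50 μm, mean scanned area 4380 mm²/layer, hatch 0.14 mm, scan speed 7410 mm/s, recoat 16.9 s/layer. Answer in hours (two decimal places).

Layers = ⌈195/0.05⌉ = 3900.
Hatch length per layer = 4380 / 0.14 = 31285.7 mm.
Per-layer scan time = 31285.7 / 7410, so 4.2221 s.
Time per layer: 4.2221 + 16.9 → 21.1221 s.
3900 layers × 21.1221 s/layer = 82376.19 s, i.e. 22.88 hours.

22.88 hours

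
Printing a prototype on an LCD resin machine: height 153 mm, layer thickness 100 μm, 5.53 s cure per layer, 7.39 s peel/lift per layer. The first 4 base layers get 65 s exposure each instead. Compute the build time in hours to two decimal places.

Layer count = ceil(153 / 0.1) = 1530.
Base layers = 4 × (65 + 7.39), so 289.56 s.
Normal layers = 1526 × (5.53 + 7.39) = 19715.92 s.
Total = 289.56 + 19715.92 = 20005.48 s = 5.56 hours.

5.56 hours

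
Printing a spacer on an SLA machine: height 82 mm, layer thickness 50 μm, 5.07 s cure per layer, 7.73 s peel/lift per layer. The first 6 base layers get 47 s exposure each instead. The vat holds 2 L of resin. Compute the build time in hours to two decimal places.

5.90 hours

Number of layers: 82 / 0.05 → 1640 (rounded up).
Base layers = 6 × (47 + 7.73), so 328.38 s.
Remaining layers: 1634 × (5.07 + 7.73) → 20915.2 s.
Total = 328.38 + 20915.2 = 21243.58 s = 5.90 hours.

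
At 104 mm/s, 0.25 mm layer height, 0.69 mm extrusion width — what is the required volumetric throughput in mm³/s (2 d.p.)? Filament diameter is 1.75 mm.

17.94

Extrusion cross-section = 0.25 × 0.69, so 0.1725 mm².
Volumetric flow = 104 × 0.1725 = 17.94 mm³/s.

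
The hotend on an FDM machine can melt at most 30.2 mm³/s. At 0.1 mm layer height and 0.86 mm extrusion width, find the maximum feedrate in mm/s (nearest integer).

Extrusion cross-section = 0.1 × 0.86, so 0.086 mm².
v_max = Q/A = 30.2/0.086 = 351.16 mm/s → 351 mm/s.

351 mm/s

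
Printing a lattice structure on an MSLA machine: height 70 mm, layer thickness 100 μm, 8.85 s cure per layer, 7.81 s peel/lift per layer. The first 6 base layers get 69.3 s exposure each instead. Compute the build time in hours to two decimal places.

3.34 hours

Layers = ⌈70/0.1⌉ = 700.
Burn-in layers = 6 × (69.3 + 7.81) = 462.66 s.
Remaining layers = 694 × (8.85 + 7.81), so 11562.04 s.
Total = 462.66 + 11562.04 = 12024.7 s = 3.34 hours.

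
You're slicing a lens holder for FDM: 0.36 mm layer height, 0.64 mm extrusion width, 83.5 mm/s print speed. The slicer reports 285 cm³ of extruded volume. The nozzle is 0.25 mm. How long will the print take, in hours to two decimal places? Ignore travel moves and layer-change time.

4.12 hours

Extrusion cross-section = 0.36 × 0.64, so 0.2304 mm².
Path length: 285000 mm³ / 0.2304 mm² → 1236979.2 mm.
Print-move time = 1236979.2 / 83.5 = 14814.1 s.
In the requested units: 14814.1 s = 4.12 hours.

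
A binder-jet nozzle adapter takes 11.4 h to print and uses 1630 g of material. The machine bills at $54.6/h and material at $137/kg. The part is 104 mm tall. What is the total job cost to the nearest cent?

$845.75

Time charge: 54.6 × 11.4 → $622.44.
Material cost = 137 × 1630/1000, so $223.31.
Total = 622.44 + 223.31 = $845.75.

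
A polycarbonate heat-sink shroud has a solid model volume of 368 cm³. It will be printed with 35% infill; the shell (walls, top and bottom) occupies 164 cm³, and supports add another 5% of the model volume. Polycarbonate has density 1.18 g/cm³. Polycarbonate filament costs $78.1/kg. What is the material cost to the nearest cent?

Interior volume = 368 − 164 = 204 cm³.
Deposited infill: 0.35 × 204 → 71.4 cm³.
Support = 0.05 × 368 = 18.4 cm³.
Total printed volume = 164 + 71.4 + 18.4 = 253.8 cm³.
Mass = 253.8 × 1.18, so 299.484 g.
Cost = 299.484 g / 1000 × $78.1/kg = $23.39.

$23.39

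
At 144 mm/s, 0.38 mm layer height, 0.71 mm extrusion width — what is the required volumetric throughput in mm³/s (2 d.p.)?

Extrusion cross-section: 0.38 × 0.71 → 0.2698 mm².
Q = v·A = 144 × 0.2698 = 38.85 mm³/s.

38.85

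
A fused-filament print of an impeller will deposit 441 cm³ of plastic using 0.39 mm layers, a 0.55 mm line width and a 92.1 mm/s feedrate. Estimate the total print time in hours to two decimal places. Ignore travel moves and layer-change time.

Bead cross-section = 0.39 × 0.55 = 0.2145 mm².
Total extruded path = 441000/0.2145 = 2055944.1 mm.
Time extruding = 2055944.1 / 92.1 = 22323 s.
Converting: 22323 s = 6.20 hours.

6.20 hours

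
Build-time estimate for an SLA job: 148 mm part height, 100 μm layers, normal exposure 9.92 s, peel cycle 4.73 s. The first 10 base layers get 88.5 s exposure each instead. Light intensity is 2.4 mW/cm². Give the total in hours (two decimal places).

6.24 hours

Layers = ⌈148/0.1⌉ = 1480.
Bottom layers = 10 × (88.5 + 4.73), so 932.3 s.
Normal layers: 1470 × (9.92 + 4.73) → 21535.5 s.
Sum: 932.3 + 21535.5 = 22467.8 s → 6.24 hours.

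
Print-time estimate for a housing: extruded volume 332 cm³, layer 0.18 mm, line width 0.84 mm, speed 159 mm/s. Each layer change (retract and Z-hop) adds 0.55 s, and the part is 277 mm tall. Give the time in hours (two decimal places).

4.07 hours

Bead cross-section = 0.18 × 0.84, so 0.1512 mm².
Total extruded path = 332000/0.1512 = 2195767.2 mm.
Time extruding = 2195767.2 / 159, so 13809.9 s.
Layers = ⌈277/0.18⌉ = 1539.
Non-print overhead: 1539 × 0.55 → 846.45 s.
Altogether 13809.9 + 846.45 = 14656.35 s, i.e. 4.07 hours.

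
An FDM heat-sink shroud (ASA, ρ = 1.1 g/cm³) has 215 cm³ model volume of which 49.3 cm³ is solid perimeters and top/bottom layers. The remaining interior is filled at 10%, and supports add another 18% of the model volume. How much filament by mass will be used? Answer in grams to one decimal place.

115.0 g

Infill region: 215 − 49.3 → 165.7 cm³.
Deposited infill = 0.10 × 165.7 = 16.57 cm³.
Support: 0.18 × 215 → 38.7 cm³.
Total extruded: 49.3 + 16.57 + 38.7 → 104.57 cm³.
Mass: 104.57 × 1.1 → 115.027 g.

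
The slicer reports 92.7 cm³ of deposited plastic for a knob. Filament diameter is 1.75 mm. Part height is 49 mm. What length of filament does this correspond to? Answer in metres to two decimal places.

Filament cross-section = π × (1.75/2)² = 2.4053 mm².
L = 92700 mm³ / 2.4053 mm² = 38539.89 mm, i.e. 38.54 m.

38.54 m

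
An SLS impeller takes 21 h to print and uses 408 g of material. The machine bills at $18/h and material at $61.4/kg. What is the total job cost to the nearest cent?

$403.05

Time charge: 18 × 21 → $378.00.
Material charge: 61.4 × 408/1000 → $25.0512.
Total = 378.00 + 25.0512 = 403.0512 ≈ $403.05.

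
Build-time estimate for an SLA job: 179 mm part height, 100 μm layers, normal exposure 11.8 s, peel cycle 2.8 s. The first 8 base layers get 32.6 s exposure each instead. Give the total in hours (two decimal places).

7.31 hours

Layer count = ceil(179 / 0.1) = 1790.
Base layers = 8 × (32.6 + 2.8), so 283.2 s.
Regular layers = 1782 × (11.8 + 2.8), so 26017.2 s.
Total = 283.2 + 26017.2 = 26300.4 s = 7.31 hours.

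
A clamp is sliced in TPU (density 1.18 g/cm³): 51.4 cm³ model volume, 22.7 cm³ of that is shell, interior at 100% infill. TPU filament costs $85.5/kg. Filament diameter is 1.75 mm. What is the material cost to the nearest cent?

Interior volume = 51.4 − 22.7 = 28.7 cm³.
Infill volume = 1.00 × 28.7 = 28.7 cm³.
Deposited volume: 22.7 + 28.7 → 51.4 cm³.
Mass = 51.4 × 1.18 = 60.652 g.
Cost = 60.652 g / 1000 × $85.5/kg = $5.19.

$5.19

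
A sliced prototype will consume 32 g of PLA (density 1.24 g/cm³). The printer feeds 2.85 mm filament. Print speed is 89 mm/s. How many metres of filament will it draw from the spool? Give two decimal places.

Extruded volume: 32/1.24 = 25.8065 cm³ (25806.5 mm³).
A = π r² = π × 1.425² = 6.3794 mm².
L = V/A = 25806.5/6.3794 = 4045.29 mm → 4.05 m.

4.05 m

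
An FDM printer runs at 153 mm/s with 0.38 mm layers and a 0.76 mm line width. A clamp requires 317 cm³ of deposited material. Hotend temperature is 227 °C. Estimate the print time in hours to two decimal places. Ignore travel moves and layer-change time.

Bead cross-section: 0.38 × 0.76 → 0.2888 mm².
Total extruded path = 317000/0.2888 = 1097645.4 mm.
Print-move time: 1097645.4 / 153 → 7174.2 s.
Converting: 7174.2 s = 1.99 hours.

1.99 hours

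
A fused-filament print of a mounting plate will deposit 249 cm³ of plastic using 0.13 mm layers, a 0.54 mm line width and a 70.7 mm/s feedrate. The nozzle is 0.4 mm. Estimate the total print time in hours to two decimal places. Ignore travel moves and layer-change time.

Extrusion cross-section = 0.13 × 0.54, so 0.0702 mm².
Total extruded path = 249000/0.0702 = 3547008.5 mm.
Print-move time: 3547008.5 / 70.7 → 50169.9 s.
50169.9 s = 13.94 hours.

13.94 hours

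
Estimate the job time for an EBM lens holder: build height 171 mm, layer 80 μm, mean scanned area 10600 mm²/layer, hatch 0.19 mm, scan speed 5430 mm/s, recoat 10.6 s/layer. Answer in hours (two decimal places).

12.40 hours

Layer count = ceil(171 / 0.08) = 2138.
Per-layer scan distance = 10600 / 0.19, so 55789.5 mm.
Scan time per layer: 55789.5 / 5430 → 10.2743 s.
Time per layer: 10.2743 + 10.6 → 20.8743 s.
Total: 2138 × 20.8743 s = 44629.2534 s → 12.40 hours.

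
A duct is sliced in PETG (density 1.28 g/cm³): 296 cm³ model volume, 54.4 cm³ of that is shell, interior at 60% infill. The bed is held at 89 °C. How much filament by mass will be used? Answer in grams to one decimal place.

255.2 g

Volume inside the shell = 296 − 54.4 = 241.6 cm³.
Infill deposited = 0.60 × 241.6 = 144.96 cm³.
Total printed volume: 54.4 + 144.96 → 199.36 cm³.
Mass = 199.36 × 1.28 = 255.1808 g.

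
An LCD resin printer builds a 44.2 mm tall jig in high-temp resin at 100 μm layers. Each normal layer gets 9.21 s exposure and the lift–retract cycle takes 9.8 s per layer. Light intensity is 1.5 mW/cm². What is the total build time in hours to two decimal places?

2.33 hours

Layer count = ceil(44.2 / 0.1) = 442.
Cycle time: 9.21 + 9.8 → 19.01 s.
Build time: 442 × 19.01 s = 8402.42 s, i.e. 2.33 hours.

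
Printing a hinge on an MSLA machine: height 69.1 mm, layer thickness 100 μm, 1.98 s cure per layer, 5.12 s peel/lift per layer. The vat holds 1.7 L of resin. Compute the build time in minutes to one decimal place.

81.8 minutes

Layer count = ceil(69.1 / 0.1) = 691.
Per-layer time = 1.98 + 5.12, so 7.1 s.
Build time: 691 × 7.1 s = 4906.1 s, i.e. 81.8 minutes.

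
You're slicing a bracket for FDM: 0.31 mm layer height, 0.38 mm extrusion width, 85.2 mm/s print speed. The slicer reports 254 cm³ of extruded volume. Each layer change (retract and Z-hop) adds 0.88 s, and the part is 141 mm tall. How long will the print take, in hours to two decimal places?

Bead cross-section = 0.31 × 0.38, so 0.1178 mm².
Toolpath length = 254 cm³ / 0.1178 mm² = 254000 / 0.1178 = 2156196.9 mm.
Time extruding = 2156196.9 / 85.2 = 25307.5 s.
Number of layers: 141 / 0.31 → 455 (rounded up).
Non-print overhead: 455 × 0.88 → 400.4 s.
Altogether 25307.5 + 400.4 = 25707.9 s, i.e. 7.14 hours.

7.14 hours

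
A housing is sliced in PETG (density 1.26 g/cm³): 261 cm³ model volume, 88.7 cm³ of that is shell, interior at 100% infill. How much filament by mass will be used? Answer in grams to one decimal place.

Infill region = 261 − 88.7, so 172.3 cm³.
Infill deposited = 1.00 × 172.3 = 172.3 cm³.
Total printed volume = 88.7 + 172.3, so 261 cm³.
Mass = 261 × 1.26 = 328.86 g.

328.9 g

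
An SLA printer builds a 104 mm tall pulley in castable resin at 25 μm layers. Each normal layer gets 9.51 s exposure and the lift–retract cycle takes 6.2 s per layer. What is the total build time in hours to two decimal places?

18.15 hours

Layers = ⌈104/0.025⌉ = 4160.
Each layer takes: 9.51 + 6.2 → 15.71 s.
Total = 4160 × 15.71 = 65353.6 s = 18.15 hours.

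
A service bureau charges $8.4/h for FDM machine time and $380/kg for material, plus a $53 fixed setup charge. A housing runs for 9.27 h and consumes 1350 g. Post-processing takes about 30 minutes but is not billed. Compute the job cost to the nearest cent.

Machine cost = 8.4 × 9.27 = $77.868.
Feedstock cost = 380 × 1350/1000, so $513.00.
Total = 77.868 + 513.00 + 53 = 643.868 ≈ $643.87.

$643.87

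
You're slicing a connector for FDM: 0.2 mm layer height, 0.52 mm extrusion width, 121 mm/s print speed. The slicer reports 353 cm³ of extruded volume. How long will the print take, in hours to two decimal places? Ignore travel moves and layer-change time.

7.79 hours

Extrusion cross-section = 0.2 × 0.52, so 0.104 mm².
Toolpath length = 353 cm³ / 0.104 mm² = 353000 / 0.104 = 3394230.8 mm.
Extrusion time = 3394230.8 / 121, so 28051.5 s.
In the requested units: 28051.5 s = 7.79 hours.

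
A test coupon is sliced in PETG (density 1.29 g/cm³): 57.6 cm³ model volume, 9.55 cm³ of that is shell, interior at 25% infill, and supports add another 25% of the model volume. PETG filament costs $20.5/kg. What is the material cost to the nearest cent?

Volume inside the shell = 57.6 − 9.55, so 48.05 cm³.
Infill volume: 0.25 × 48.05 → 12.0125 cm³.
Support = 0.25 × 57.6 = 14.4 cm³.
Total printed volume = 9.55 + 12.0125 + 14.4 = 35.9625 cm³.
Mass = 35.9625 × 1.29, so 46.391625 g.
Cost = 46.391625 g / 1000 × $20.5/kg = $0.95.

$0.95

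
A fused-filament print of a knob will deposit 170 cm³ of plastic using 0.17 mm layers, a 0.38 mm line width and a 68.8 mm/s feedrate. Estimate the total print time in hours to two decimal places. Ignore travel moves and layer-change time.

10.62 hours

Extrusion cross-section = 0.17 × 0.38 = 0.0646 mm².
Toolpath length = 170 cm³ / 0.0646 mm² = 170000 / 0.0646 = 2631578.9 mm.
Time extruding: 2631578.9 / 68.8 → 38249.7 s.
That's 38249.7 s → 10.62 hours.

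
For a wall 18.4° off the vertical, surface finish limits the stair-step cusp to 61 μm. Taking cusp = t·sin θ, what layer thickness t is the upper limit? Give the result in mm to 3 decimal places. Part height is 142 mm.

sin(18.4°) = 0.3156; t_max = 0.061/0.3156 = 0.193 mm.

0.193 mm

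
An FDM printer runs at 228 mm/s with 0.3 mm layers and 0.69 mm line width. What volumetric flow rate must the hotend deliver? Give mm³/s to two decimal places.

A: 0.3 × 0.69 → 0.207 mm².
Q = v·A = 228 × 0.207 = 47.20 mm³/s.

47.20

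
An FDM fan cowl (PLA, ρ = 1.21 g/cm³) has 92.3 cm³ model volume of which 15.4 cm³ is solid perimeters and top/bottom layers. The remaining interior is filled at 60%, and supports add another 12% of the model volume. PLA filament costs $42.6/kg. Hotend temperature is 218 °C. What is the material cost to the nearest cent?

$3.74

Infill region: 92.3 − 15.4 → 76.9 cm³.
Deposited infill: 0.60 × 76.9 → 46.14 cm³.
Support = 0.12 × 92.3 = 11.076 cm³.
Total extruded = 15.4 + 46.14 + 11.076, so 72.616 cm³.
Mass = 72.616 × 1.21 = 87.86536 g.
Cost = 87.86536 g / 1000 × $42.6/kg = $3.74.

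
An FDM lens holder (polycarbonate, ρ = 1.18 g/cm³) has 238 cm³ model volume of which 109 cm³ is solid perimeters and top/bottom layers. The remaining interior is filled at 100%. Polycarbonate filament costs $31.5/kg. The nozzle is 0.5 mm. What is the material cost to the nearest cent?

Interior volume: 238 − 109 → 129 cm³.
Infill volume = 1.00 × 129 = 129 cm³.
Total printed volume = 109 + 129 = 238 cm³.
Mass: 238 × 1.18 → 280.84 g.
At $31.5/kg: 280.84/1000 × 31.5 = $8.85.

$8.85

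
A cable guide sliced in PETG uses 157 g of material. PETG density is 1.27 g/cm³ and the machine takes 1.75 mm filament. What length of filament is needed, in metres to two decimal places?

Extruded volume: 157/1.27 = 123.622 cm³ (123622 mm³).
Filament cross-section = π × (1.75/2)² = 2.4053 mm².
Length = 123622 / 2.4053 = 51395.67 mm = 51.40 m.

51.40 m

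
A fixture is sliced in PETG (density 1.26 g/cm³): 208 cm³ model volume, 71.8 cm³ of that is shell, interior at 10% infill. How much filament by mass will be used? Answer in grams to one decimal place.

Interior volume = 208 − 71.8 = 136.2 cm³.
Deposited infill = 0.10 × 136.2, so 13.62 cm³.
Deposited volume: 71.8 + 13.62 → 85.42 cm³.
Mass = 85.42 × 1.26, so 107.6292 g.

107.6 g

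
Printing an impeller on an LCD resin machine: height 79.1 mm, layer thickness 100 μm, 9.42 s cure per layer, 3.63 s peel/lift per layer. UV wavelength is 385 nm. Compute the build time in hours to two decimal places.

Number of layers: 79.1 / 0.1 → 791 (rounded up).
Cycle time = 9.42 + 3.63, so 13.05 s.
Build time: 791 × 13.05 s = 10322.55 s, i.e. 2.87 hours.

2.87 hours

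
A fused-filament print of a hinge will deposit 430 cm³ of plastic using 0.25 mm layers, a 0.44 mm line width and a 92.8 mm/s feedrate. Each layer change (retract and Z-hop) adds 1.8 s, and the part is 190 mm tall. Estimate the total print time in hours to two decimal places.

Bead cross-section: 0.25 × 0.44 → 0.11 mm².
Total extruded path = 430000/0.11 = 3909090.9 mm.
Print-move time: 3909090.9 / 92.8 → 42123.8 s.
Number of layers: 190 / 0.25 → 760 (rounded up).
Layer-change overhead: 760 × 1.8 → 1368 s.
Total = 42123.8 + 1368 = 43491.8 s = 12.08 hours.

12.08 hours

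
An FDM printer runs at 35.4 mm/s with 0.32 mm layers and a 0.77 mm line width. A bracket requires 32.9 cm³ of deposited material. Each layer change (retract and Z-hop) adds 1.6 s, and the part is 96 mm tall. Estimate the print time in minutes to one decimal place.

70.9 minutes

Line area = 0.32 × 0.77 = 0.2464 mm².
Total extruded path = 32900/0.2464 = 133522.7 mm.
Time extruding = 133522.7 / 35.4, so 3771.8 s.
Layers = ⌈96/0.32⌉ = 300.
Z-hop total: 300 × 1.6 → 480 s.
Total = 3771.8 + 480 = 4251.8 s = 70.9 minutes.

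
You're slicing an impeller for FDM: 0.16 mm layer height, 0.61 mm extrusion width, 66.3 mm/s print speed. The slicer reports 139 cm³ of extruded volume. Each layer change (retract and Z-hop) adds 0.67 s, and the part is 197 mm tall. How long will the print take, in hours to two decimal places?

Bead cross-section: 0.16 × 0.61 → 0.0976 mm².
Total extruded path = 139000/0.0976 = 1424180.3 mm.
Print-move time = 1424180.3 / 66.3, so 21480.8 s.
Layer count = ceil(197 / 0.16) = 1232.
Layer-change overhead = 1232 × 0.67 = 825.44 s.
Total = 21480.8 + 825.44 = 22306.24 s = 6.20 hours.

6.20 hours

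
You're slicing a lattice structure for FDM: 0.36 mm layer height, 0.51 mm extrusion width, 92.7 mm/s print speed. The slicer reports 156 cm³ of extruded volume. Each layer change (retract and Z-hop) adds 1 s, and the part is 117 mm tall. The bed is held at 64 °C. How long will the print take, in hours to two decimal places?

Extrusion cross-section = 0.36 × 0.51, so 0.1836 mm².
Toolpath length = 156 cm³ / 0.1836 mm² = 156000 / 0.1836 = 849673.2 mm.
Time extruding = 849673.2 / 92.7 = 9165.8 s.
Number of layers: 117 / 0.36 → 325 (rounded up).
Non-print overhead = 325 × 1, so 325 s.
Altogether 9165.8 + 325 = 9490.8 s, i.e. 2.64 hours.

2.64 hours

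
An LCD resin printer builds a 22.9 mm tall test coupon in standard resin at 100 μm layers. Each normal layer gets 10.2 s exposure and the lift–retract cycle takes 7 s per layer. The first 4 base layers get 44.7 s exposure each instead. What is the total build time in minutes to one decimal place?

Number of layers: 22.9 / 0.1 → 229 (rounded up).
Burn-in layers: 4 × (44.7 + 7) → 206.8 s.
Remaining layers = 225 × (10.2 + 7), so 3870 s.
Total = 206.8 + 3870 = 4076.8 s = 67.9 minutes.

67.9 minutes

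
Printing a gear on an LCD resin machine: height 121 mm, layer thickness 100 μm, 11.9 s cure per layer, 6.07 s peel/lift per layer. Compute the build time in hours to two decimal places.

6.04 hours

Layers = ⌈121/0.1⌉ = 1210.
Per-layer time = 11.9 + 6.07 = 17.97 s.
Build time: 1210 × 17.97 s = 21743.7 s, i.e. 6.04 hours.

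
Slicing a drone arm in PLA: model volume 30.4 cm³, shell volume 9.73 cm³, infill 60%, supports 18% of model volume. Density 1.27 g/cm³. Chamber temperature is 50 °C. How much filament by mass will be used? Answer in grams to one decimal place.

35.1 g

Interior volume: 30.4 − 9.73 → 20.67 cm³.
Infill deposited = 0.60 × 20.67, so 12.402 cm³.
Support: 0.18 × 30.4 → 5.472 cm³.
Deposited volume = 9.73 + 12.402 + 5.472, so 27.604 cm³.
Mass: 27.604 × 1.27 → 35.05708 g.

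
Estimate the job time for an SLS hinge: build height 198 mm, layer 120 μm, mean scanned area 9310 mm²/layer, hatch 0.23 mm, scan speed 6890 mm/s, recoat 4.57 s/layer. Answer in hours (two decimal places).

Layer count = ceil(198 / 0.12) = 1650.
Scan path per layer = 9310 / 0.23, so 40478.3 mm.
Per-layer scan time = 40478.3 / 6890, so 5.8749 s.
Layer cycle: 5.8749 + 4.57 → 10.4449 s.
Total: 1650 × 10.4449 s = 17234.085 s → 4.79 hours.

4.79 hours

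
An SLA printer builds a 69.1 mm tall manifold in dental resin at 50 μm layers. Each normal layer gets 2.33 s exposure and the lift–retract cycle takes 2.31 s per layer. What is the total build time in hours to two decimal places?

Number of layers: 69.1 / 0.05 → 1382 (rounded up).
Each layer takes: 2.33 + 2.31 → 4.64 s.
Build time: 1382 × 4.64 s = 6412.48 s, i.e. 1.78 hours.

1.78 hours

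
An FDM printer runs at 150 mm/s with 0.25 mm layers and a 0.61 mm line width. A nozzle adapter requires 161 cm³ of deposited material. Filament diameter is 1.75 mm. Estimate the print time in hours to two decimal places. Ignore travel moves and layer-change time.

1.96 hours

Bead cross-section: 0.25 × 0.61 → 0.1525 mm².
Toolpath length = 161 cm³ / 0.1525 mm² = 161000 / 0.1525 = 1055737.7 mm.
Time extruding = 1055737.7 / 150, so 7038.3 s.
In the requested units: 7038.3 s = 1.96 hours.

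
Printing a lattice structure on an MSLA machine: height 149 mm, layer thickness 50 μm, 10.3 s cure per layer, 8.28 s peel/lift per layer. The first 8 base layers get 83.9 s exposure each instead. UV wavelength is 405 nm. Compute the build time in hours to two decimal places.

15.54 hours

Layers = ⌈149/0.05⌉ = 2980.
Burn-in layers = 8 × (83.9 + 8.28) = 737.44 s.
Normal layers = 2972 × (10.3 + 8.28), so 55219.76 s.
Total = 737.44 + 55219.76 = 55957.2 s = 15.54 hours.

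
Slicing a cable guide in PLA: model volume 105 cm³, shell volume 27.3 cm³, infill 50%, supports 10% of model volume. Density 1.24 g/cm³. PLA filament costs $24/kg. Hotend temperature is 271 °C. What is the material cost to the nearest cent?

Volume inside the shell = 105 − 27.3 = 77.7 cm³.
Deposited infill: 0.50 × 77.7 → 38.85 cm³.
Support: 0.10 × 105 → 10.5 cm³.
Deposited volume = 27.3 + 38.85 + 10.5, so 76.65 cm³.
Mass = 76.65 × 1.24 = 95.046 g.
At $24/kg: 95.046/1000 × 24 = $2.28.

$2.28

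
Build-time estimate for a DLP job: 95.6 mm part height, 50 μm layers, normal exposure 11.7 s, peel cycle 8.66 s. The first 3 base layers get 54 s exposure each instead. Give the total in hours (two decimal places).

10.85 hours

Number of layers: 95.6 / 0.05 → 1912 (rounded up).
Base layers = 3 × (54 + 8.66) = 187.98 s.
Normal layers: 1909 × (11.7 + 8.66) → 38867.24 s.
Sum: 187.98 + 38867.24 = 39055.22 s → 10.85 hours.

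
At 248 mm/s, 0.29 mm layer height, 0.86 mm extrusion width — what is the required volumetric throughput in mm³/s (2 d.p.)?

Extrusion cross-section: 0.29 × 0.86 → 0.2494 mm².
Q = v·A = 248 × 0.2494 = 61.85 mm³/s.

61.85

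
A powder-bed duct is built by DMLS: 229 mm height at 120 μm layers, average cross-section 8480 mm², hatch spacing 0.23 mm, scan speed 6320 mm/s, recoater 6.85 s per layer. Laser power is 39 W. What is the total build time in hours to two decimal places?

Number of layers: 229 / 0.12 → 1909 (rounded up).
Per-layer scan distance: 8480 / 0.23 → 36869.6 mm.
Scan time per layer = 36869.6 / 6320 = 5.8338 s.
Per-layer time = 5.8338 + 6.85, so 12.6838 s.
1909 layers × 12.6838 s/layer = 24213.3742 s, i.e. 6.73 hours.

6.73 hours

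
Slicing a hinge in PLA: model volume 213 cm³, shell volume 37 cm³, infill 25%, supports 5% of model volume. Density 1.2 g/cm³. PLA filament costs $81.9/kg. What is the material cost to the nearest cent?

$9.01

Infill region = 213 − 37 = 176 cm³.
Deposited infill: 0.25 × 176 → 44 cm³.
Support: 0.05 × 213 → 10.65 cm³.
Deposited volume: 37 + 44 + 10.65 → 91.65 cm³.
Mass = 91.65 × 1.2 = 109.98 g.
At $81.9/kg: 109.98/1000 × 81.9 = $9.01.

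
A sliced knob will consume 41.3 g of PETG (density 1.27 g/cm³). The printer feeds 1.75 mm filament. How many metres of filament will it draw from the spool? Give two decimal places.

13.52 m

Volume = 41.3 g / 1.27 g·cm⁻³ = 32.5197 cm³ = 32519.7 mm³.
A = π r² = π × 0.875² = 2.4053 mm².
L = V/A = 32519.7/2.4053 = 13520.02 mm → 13.52 m.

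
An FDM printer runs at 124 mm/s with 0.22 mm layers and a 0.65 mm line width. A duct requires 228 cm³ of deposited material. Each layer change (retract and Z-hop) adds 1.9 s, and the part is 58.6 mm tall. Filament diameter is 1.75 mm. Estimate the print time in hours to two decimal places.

3.71 hours

Bead cross-section = 0.22 × 0.65 = 0.143 mm².
Toolpath length = 228 cm³ / 0.143 mm² = 228000 / 0.143 = 1594405.6 mm.
Print-move time = 1594405.6 / 124, so 12858.1 s.
Number of layers: 58.6 / 0.22 → 267 (rounded up).
Layer-change overhead = 267 × 1.9, so 507.3 s.
Altogether 12858.1 + 507.3 = 13365.4 s, i.e. 3.71 hours.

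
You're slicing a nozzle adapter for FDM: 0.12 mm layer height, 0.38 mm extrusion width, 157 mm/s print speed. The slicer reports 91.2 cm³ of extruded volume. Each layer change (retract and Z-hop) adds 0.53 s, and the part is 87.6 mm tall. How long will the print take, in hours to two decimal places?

3.65 hours

Line area = 0.12 × 0.38 = 0.0456 mm².
Toolpath length = 91.2 cm³ / 0.0456 mm² = 91200 / 0.0456 = 2000000 mm.
Print-move time: 2000000 / 157 → 12738.9 s.
Layers = ⌈87.6/0.12⌉ = 730.
Z-hop total = 730 × 0.53, so 386.9 s.
Total = 12738.9 + 386.9 = 13125.8 s = 3.65 hours.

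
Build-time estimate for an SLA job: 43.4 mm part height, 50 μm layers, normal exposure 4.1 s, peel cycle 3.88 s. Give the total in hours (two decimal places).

Number of layers: 43.4 / 0.05 → 868 (rounded up).
Per-layer time: 4.1 + 3.88 → 7.98 s.
Total = 868 × 7.98 = 6926.64 s = 1.92 hours.

1.92 hours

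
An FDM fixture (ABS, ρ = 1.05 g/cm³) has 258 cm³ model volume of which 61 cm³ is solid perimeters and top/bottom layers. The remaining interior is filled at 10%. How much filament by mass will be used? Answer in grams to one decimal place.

84.7 g

Infill region: 258 − 61 → 197 cm³.
Infill deposited: 0.10 × 197 → 19.7 cm³.
Deposited volume = 61 + 19.7, so 80.7 cm³.
Mass: 80.7 × 1.05 → 84.735 g.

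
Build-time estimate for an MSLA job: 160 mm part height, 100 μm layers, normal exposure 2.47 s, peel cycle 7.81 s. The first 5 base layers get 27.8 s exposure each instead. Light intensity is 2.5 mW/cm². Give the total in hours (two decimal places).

Layer count = ceil(160 / 0.1) = 1600.
Base layers = 5 × (27.8 + 7.81), so 178.05 s.
Remaining layers: 1595 × (2.47 + 7.81) → 16396.6 s.
Sum: 178.05 + 16396.6 = 16574.65 s → 4.60 hours.

4.60 hours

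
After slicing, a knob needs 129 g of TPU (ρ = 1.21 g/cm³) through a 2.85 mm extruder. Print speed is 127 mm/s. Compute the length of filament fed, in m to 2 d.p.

Volume = 129 g / 1.21 g·cm⁻³ = 106.6116 cm³ = 106611.6 mm³.
A = π r² = π × 1.425² = 6.3794 mm².
L = V/A = 106611.6/6.3794 = 16711.85 mm → 16.71 m.

16.71 m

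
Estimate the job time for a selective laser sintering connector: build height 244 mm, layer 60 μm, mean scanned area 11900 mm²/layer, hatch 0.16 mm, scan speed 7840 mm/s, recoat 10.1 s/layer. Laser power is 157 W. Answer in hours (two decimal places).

Number of layers: 244 / 0.06 → 4067 (rounded up).
Scan path per layer: 11900 / 0.16 → 74375 mm.
Scan time per layer: 74375 / 7840 → 9.4866 s.
Time per layer: 9.4866 + 10.1 → 19.5866 s.
4067 layers × 19.5866 s/layer = 79658.7022 s, i.e. 22.13 hours.

22.13 hours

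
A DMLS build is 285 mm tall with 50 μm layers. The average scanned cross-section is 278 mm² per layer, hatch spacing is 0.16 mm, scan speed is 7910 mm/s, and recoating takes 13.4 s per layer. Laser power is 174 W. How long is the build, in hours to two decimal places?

21.56 hours

Layers = ⌈285/0.05⌉ = 5700.
Per-layer scan distance = 278 / 0.16 = 1737.5 mm.
Scan time per layer = 1737.5 / 7910 = 0.2197 s.
Time per layer = 0.2197 + 13.4 = 13.6197 s.
Build time = 5700 × 13.6197 = 77632.29 s = 21.56 hours.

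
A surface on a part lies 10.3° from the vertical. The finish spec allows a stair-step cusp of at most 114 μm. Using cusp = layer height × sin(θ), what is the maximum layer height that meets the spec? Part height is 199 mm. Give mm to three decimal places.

sin(10.3°) = 0.1788; t_max = 0.114/0.1788 = 0.638 mm.

0.638 mm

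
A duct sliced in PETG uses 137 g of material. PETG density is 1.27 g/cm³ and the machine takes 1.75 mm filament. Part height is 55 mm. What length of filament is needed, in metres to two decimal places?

Volume = 137 g / 1.27 g·cm⁻³ = 107.874 cm³ = 107874 mm³.
Filament cross-section = π × (1.75/2)² = 2.4053 mm².
L = V/A = 107874/2.4053 = 44848.46 mm → 44.85 m.

44.85 m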